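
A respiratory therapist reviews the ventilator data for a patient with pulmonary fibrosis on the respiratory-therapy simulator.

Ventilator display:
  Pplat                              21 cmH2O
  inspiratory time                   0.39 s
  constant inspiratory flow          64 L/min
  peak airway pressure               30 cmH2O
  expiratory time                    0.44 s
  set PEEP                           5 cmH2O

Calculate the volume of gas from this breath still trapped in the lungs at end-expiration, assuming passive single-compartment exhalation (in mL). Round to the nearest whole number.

Flow: 64 L/min ÷ 60 = 1.0667 L/s.
Vt = flow × Ti = 1.0667 L/s × 0.39 s × 1000 mL/L = 416.01 mL.
R = (PIP − Pplat)/V̇ = (30 − 21) / 1.0667 = 9.0/1.0667 = 8.437 cmH2O·s/L.
C = Vt/(Pplat − PEEP) = 416.01 / (21 − 5) = 416.01/16.0 = 26.001 mL/cmH2O.
τ = R × C = 8.437 × 0.026 L/cmH2O = 0.2194 s.
Fraction remaining = e^(−Te/τ) = e^(−0.44/0.2194) = 0.1346.
Trapped volume = 416.01 × 0.1346 = 55.995 mL.

56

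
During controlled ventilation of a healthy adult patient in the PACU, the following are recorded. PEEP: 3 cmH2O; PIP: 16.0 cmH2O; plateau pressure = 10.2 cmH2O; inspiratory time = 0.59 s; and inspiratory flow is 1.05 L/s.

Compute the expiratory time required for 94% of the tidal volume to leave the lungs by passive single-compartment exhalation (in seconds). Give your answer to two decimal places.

Vt = flow × Ti = 1.05 L/s × 0.59 s × 1000 mL/L = 619.5 mL.
R = (PIP − Pplat)/V̇ = (16.0 − 10.2) / 1.05 = 5.8/1.05 = 5.524 cmH2O·s/L.
C = Vt/(Pplat − PEEP) = 619.5 / (10.2 − 3) = 619.5/7.2 = 86.042 mL/cmH2O.
τ = R × C = 5.524 × 0.08604 L/cmH2O = 0.4753 s.
t = −τ·ln(1 − 0.94) = −0.4753·ln(0.06) = 1.337 s.

1.34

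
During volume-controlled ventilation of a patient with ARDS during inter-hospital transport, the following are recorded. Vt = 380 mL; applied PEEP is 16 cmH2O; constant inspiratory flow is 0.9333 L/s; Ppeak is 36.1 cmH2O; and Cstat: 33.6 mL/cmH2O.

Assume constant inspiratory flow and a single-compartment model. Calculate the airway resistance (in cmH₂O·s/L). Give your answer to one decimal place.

Equation of motion (constant flow): PIP = Vt/C + R·V̇ + PEEP.
R·V̇ = PIP − Vt/C − PEEP = 36.1 − 380/33.6 − 16 = 36.1 − 11.31 − 16 = 8.79 cmH2O.
R = 8.79 / 0.9333 = 9.418 cmH2O·s/L.

9.4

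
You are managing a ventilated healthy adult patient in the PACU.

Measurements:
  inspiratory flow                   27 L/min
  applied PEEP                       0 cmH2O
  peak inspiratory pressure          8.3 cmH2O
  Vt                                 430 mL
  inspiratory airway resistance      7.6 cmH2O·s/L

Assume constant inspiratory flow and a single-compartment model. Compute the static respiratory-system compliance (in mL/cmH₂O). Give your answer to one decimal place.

Flow: 27 L/min ÷ 60 = 0.45 L/s.
Equation of motion (constant flow): PIP = Vt/C + R·V̇ + PEEP.
Vt/C = PIP − R·V̇ − PEEP = 8.3 − 7.6×0.45 − 0 = 8.3 − 3.42 − 0 = 4.88 cmH2O.
C = Vt / 4.88 = 430 / 4.88 = 88.115 mL/cmH2O.

88.1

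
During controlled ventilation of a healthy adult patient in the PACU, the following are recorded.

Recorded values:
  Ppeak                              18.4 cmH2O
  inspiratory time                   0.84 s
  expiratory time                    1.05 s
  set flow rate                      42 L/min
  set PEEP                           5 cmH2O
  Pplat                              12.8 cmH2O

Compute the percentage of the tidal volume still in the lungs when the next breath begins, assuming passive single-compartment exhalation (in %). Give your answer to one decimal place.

17.5

Flow: 42 L/min ÷ 60 = 0.7 L/s.
Vt = flow × Ti = 0.7 L/s × 0.84 s × 1000 mL/L = 588.0 mL.
R = (PIP − Pplat)/V̇ = (18.4 − 12.8) / 0.7 = 5.6/0.7 = 8.0 cmH2O·s/L.
C = Vt/(Pplat − PEEP) = 588.0 / (12.8 − 5) = 588.0/7.8 = 75.385 mL/cmH2O.
τ = R × C = 8.0 × 0.07539 L/cmH2O = 0.6031 s.
Fraction remaining at end-expiration = e^(−Te/τ) = e^(−1.05/0.6031) = 0.1753 → 17.53%.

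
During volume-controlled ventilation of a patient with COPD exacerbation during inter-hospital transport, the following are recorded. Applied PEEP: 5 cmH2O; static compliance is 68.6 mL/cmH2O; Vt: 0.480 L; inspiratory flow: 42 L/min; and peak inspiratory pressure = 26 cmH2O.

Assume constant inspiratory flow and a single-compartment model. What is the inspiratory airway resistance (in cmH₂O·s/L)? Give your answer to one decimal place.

Flow: 42 L/min ÷ 60 = 0.7 L/s.
Equation of motion (constant flow): PIP = Vt/C + R·V̇ + PEEP.
R·V̇ = PIP − Vt/C − PEEP = 26 − 480/68.6 − 5 = 26 − 6.997 − 5 = 14.003 cmH2O.
R = 14.003 / 0.7 = 20.004 cmH2O·s/L.

20.0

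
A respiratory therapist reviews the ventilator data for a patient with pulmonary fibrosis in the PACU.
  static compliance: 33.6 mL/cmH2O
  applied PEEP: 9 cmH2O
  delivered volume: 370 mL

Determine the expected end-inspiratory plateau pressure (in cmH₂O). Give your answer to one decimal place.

20.0

Pplat = PEEP + Vt / Cstat = 9 + 370 / 33.6 = 9 + 11.012 = 20.012 cmH2O.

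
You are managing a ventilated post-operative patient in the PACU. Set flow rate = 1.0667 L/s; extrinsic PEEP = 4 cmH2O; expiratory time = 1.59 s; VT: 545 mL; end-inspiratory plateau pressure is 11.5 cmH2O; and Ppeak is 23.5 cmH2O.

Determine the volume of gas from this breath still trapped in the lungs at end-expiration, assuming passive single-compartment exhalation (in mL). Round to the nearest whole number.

78

R = (PIP − Pplat)/V̇ = (23.5 − 11.5) / 1.0667 = 12.0/1.0667 = 11.25 cmH2O·s/L.
C = Vt/(Pplat − PEEP) = 545.0 / (11.5 − 4) = 545.0/7.5 = 72.667 mL/cmH2O.
τ = R × C = 11.25 × 0.07267 L/cmH2O = 0.8175 s.
Fraction remaining = e^(−Te/τ) = e^(−1.59/0.8175) = 0.143.
Trapped volume = 545.0 × 0.143 = 77.935 mL.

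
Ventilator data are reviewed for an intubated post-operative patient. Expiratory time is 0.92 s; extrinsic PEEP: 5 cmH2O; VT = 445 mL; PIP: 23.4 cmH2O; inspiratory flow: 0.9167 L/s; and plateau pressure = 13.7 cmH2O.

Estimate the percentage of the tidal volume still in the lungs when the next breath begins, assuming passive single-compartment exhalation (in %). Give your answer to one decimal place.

R = (PIP − Pplat)/V̇ = (23.4 − 13.7) / 0.9167 = 9.7/0.9167 = 10.581 cmH2O·s/L.
C = Vt/(Pplat − PEEP) = 445.0 / (13.7 − 5) = 445.0/8.7 = 51.149 mL/cmH2O.
τ = R × C = 10.581 × 0.05115 L/cmH2O = 0.5412 s.
Fraction remaining at end-expiration = e^(−Te/τ) = e^(−0.92/0.5412) = 0.1827 → 18.27%.

18.3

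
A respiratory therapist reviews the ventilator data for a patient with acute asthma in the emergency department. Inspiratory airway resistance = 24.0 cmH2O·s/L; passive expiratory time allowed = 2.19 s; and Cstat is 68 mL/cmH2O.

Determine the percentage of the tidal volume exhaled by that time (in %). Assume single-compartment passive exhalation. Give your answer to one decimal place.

τ = R × C = 24.0 × 68 mL/cmH2O = 24.0 × 0.068 L/cmH2O = 1.632 s.
Passive exhalation: V(t)/V₀ = e^(−t/τ) = e^(−2.19/1.632) = 0.2613.
Fraction exhaled = 1 − 0.2613 = 0.7387 → 73.87%.

73.9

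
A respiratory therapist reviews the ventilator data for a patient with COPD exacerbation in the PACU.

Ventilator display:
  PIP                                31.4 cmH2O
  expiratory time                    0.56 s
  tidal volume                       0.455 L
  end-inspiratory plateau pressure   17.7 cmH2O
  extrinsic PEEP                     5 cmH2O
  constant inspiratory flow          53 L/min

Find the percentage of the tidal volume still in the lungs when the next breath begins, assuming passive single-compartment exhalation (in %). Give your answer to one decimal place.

36.5

Flow: 53 L/min ÷ 60 = 0.8833 L/s.
R = (PIP − Pplat)/V̇ = (31.4 − 17.7) / 0.8833 = 13.7/0.8833 = 15.51 cmH2O·s/L.
C = Vt/(Pplat − PEEP) = 455.0 / (17.7 − 5) = 455.0/12.7 = 35.827 mL/cmH2O.
τ = R × C = 15.51 × 0.03583 L/cmH2O = 0.5557 s.
Fraction remaining at end-expiration = e^(−Te/τ) = e^(−0.56/0.5557) = 0.365 → 36.5%.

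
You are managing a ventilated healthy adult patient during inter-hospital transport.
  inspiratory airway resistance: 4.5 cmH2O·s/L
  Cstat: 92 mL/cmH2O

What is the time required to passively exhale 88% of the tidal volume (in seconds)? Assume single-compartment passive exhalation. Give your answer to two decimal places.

τ = R × C = 4.5 × 92 mL/cmH2O = 4.5 × 0.092 L/cmH2O = 0.414 s.
Exhaled fraction f = 1 − e^(−t/τ) → t = −τ·ln(1 − f) = −0.414·ln(0.12) = 0.8778 s.

0.88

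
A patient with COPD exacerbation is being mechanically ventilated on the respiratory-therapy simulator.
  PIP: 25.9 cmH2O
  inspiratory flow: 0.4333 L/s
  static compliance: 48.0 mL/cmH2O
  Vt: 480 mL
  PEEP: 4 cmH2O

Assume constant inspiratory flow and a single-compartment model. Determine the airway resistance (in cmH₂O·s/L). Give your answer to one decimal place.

27.5

Equation of motion (constant flow): PIP = Vt/C + R·V̇ + PEEP.
R·V̇ = PIP − Vt/C − PEEP = 25.9 − 480/48.0 − 4 = 25.9 − 10.0 − 4 = 11.9 cmH2O.
R = 11.9 / 0.4333 = 27.464 cmH2O·s/L.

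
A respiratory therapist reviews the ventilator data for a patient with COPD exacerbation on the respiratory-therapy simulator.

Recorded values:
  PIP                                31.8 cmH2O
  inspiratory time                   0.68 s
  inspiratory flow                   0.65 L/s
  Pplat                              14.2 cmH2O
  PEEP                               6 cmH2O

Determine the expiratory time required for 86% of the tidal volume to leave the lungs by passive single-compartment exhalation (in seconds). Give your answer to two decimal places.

Vt = flow × Ti = 0.65 L/s × 0.68 s × 1000 mL/L = 442.0 mL.
R = (PIP − Pplat)/V̇ = (31.8 − 14.2) / 0.65 = 17.6/0.65 = 27.077 cmH2O·s/L.
C = Vt/(Pplat − PEEP) = 442.0 / (14.2 − 6) = 442.0/8.2 = 53.902 mL/cmH2O.
τ = R × C = 27.077 × 0.0539 L/cmH2O = 1.459 s.
t = −τ·ln(1 − 0.86) = −1.459·ln(0.14) = 2.869 s.

2.87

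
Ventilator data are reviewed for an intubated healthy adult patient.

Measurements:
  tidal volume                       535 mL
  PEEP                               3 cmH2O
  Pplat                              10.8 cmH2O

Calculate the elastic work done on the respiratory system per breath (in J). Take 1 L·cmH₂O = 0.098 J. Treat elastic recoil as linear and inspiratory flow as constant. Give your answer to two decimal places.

Elastic work ≈ ½ × (Pplat − PEEP) × Vt = 0.5 × (10.8 − 3) × 0.535 L = 0.5 × 7.8 × 0.535 = 2.087 L·cmH2O.
× 0.098 J/(L·cmH2O) → 0.2045 J.

0.20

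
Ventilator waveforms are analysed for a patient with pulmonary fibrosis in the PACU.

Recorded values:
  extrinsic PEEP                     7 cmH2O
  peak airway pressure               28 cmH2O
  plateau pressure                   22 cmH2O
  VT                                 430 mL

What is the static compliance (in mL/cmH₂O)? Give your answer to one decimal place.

Cstat = Vt / (Pplat − PEEP) = 430 / (22 − 7) = 430 / 15.0 = 28.667 mL/cmH2O.

28.7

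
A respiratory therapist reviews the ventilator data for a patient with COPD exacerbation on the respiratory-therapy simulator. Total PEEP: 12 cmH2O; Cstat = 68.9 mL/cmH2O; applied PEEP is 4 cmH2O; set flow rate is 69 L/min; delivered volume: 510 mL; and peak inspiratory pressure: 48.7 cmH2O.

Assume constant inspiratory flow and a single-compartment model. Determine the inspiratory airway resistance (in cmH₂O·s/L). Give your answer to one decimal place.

Flow: 69 L/min ÷ 60 = 1.15 L/s.
Total PEEP = 12 cmH2O (set 4 + intrinsic 8); this is the baseline alveolar pressure.
Equation of motion (constant flow): PIP = Vt/C + R·V̇ + PEEP.
R·V̇ = PIP − Vt/C − PEEP = 48.7 − 510/68.9 − 12 = 48.7 − 7.402 − 12 = 29.298 cmH2O.
R = 29.298 / 1.15 = 25.477 cmH2O·s/L.

25.5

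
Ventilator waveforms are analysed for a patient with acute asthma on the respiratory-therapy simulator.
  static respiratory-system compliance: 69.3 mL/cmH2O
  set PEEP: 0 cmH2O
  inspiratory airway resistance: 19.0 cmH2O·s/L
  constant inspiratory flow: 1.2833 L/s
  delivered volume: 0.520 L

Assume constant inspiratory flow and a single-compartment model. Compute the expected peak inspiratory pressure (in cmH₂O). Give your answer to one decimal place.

Equation of motion (constant flow): PIP = Vt/C + R·V̇ + PEEP.
PIP = 520/69.3 + 19.0×1.2833 + 0 = 7.504 + 24.383 + 0 = 31.887 cmH2O.

31.9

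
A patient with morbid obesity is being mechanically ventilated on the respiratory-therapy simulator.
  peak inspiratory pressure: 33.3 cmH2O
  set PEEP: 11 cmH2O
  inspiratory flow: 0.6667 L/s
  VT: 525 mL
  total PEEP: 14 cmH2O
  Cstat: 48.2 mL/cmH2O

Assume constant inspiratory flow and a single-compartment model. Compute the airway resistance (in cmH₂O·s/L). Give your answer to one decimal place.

12.6

Total PEEP = 14 cmH2O (set 11 + intrinsic 3); this is the baseline alveolar pressure.
Equation of motion (constant flow): PIP = Vt/C + R·V̇ + PEEP.
R·V̇ = PIP − Vt/C − PEEP = 33.3 − 525/48.2 − 14 = 33.3 − 10.892 − 14 = 8.408 cmH2O.
R = 8.408 / 0.6667 = 12.611 cmH2O·s/L.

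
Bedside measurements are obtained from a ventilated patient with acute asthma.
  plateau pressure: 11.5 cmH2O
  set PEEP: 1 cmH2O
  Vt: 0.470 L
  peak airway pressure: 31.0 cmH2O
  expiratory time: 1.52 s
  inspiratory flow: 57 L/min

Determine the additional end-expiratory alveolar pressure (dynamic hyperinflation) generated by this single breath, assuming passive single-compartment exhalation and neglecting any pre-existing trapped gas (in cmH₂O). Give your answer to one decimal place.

Flow: 57 L/min ÷ 60 = 0.95 L/s.
R = (PIP − Pplat)/V̇ = (31.0 − 11.5) / 0.95 = 19.5/0.95 = 20.526 cmH2O·s/L.
C = Vt/(Pplat − PEEP) = 470.0 / (11.5 − 1) = 470.0/10.5 = 44.762 mL/cmH2O.
τ = R × C = 20.526 × 0.04476 L/cmH2O = 0.9187 s.
Fraction remaining = e^(−Te/τ) = e^(−1.52/0.9187) = 0.1912; trapped volume = 470.0 × 0.1912 = 89.864 mL.
Additional alveolar pressure from trapping ≈ V_trapped / C = 89.864 / 44.762 = 2.008 cmH2O.

2.0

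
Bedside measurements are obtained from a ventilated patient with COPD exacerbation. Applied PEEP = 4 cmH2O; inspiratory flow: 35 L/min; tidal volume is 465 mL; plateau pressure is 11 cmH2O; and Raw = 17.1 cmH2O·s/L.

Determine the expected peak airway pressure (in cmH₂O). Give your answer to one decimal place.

21.0

Flow: 35 L/min ÷ 60 = 0.5833 L/s.
PIP = Pplat + Raw × flow = 11 + 17.1 × 0.5833 = 11 + 9.974 = 20.974 cmH2O.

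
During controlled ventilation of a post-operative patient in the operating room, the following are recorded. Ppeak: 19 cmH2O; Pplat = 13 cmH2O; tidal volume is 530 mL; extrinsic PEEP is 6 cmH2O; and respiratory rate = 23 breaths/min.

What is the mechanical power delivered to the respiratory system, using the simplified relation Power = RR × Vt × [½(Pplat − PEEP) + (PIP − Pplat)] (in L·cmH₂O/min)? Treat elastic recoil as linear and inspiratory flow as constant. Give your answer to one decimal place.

Per-breath work = Vt × [½(Pplat−PEEP) + (PIP−Pplat)] = 0.530 × [0.5×7.0 + 6.0] = 0.530 × 9.5 = 5.035 L·cmH2O.
Power = 23 × 5.035 = 115.81 L·cmH2O/min.

115.8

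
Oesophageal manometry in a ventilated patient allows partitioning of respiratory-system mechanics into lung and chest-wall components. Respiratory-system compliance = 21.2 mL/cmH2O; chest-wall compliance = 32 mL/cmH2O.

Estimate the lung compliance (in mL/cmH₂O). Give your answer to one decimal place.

1/CL = 1/Crs − 1/Ccw.
1/CL = 1/21.2 − 1/32 = 0.01592.
CL = 62.814 mL/cmH2O.

62.8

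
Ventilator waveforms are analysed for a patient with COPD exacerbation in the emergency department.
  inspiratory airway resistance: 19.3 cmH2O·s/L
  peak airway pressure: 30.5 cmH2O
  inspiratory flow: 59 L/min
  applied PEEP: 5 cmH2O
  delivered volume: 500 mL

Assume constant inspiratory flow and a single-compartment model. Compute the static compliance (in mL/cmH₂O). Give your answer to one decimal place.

76.7

Flow: 59 L/min ÷ 60 = 0.9833 L/s.
Equation of motion (constant flow): PIP = Vt/C + R·V̇ + PEEP.
Vt/C = PIP − R·V̇ − PEEP = 30.5 − 19.3×0.9833 − 5 = 30.5 − 18.978 − 5 = 6.522 cmH2O.
C = Vt / 6.522 = 500 / 6.522 = 76.664 mL/cmH2O.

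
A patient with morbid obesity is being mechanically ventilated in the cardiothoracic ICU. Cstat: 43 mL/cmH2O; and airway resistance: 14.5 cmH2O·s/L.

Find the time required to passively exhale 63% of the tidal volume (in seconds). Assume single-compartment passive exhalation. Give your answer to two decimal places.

0.62

τ = R × C = 14.5 × 43 mL/cmH2O = 14.5 × 0.043 L/cmH2O = 0.6235 s.
Exhaled fraction f = 1 − e^(−t/τ) → t = −τ·ln(1 − f) = −0.6235·ln(0.37) = 0.6199 s.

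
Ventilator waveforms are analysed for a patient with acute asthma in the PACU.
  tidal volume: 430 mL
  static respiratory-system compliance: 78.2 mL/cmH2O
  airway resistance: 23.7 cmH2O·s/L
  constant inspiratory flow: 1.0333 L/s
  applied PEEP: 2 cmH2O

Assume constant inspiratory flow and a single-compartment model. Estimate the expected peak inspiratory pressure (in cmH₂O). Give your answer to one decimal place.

32.0

Equation of motion (constant flow): PIP = Vt/C + R·V̇ + PEEP.
PIP = 430/78.2 + 23.7×1.0333 + 2 = 5.499 + 24.489 + 2 = 31.988 cmH2O.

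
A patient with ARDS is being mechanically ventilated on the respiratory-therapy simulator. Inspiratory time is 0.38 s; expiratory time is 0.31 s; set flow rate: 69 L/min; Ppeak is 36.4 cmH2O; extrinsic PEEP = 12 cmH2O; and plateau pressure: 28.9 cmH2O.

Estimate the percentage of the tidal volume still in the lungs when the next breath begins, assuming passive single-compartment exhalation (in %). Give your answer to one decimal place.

15.9

Flow: 69 L/min ÷ 60 = 1.15 L/s.
Vt = flow × Ti = 1.15 L/s × 0.38 s × 1000 mL/L = 437.0 mL.
R = (PIP − Pplat)/V̇ = (36.4 − 28.9) / 1.15 = 7.5/1.15 = 6.522 cmH2O·s/L.
C = Vt/(Pplat − PEEP) = 437.0 / (28.9 − 12) = 437.0/16.9 = 25.858 mL/cmH2O.
τ = R × C = 6.522 × 0.02586 L/cmH2O = 0.1687 s.
Fraction remaining at end-expiration = e^(−Te/τ) = e^(−0.31/0.1687) = 0.1592 → 15.92%.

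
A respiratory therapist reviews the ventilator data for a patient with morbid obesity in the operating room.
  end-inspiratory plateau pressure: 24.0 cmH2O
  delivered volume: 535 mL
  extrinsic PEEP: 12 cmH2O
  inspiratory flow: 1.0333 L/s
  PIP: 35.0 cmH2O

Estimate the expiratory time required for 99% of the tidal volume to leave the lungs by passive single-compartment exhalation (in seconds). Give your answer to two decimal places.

2.19

R = (PIP − Pplat)/V̇ = (35.0 − 24.0) / 1.0333 = 11.0/1.0333 = 10.646 cmH2O·s/L.
C = Vt/(Pplat − PEEP) = 535.0 / (24.0 − 12) = 535.0/12.0 = 44.583 mL/cmH2O.
τ = R × C = 10.646 × 0.04458 L/cmH2O = 0.4746 s.
t = −τ·ln(1 − 0.99) = −0.4746·ln(0.01) = 2.186 s.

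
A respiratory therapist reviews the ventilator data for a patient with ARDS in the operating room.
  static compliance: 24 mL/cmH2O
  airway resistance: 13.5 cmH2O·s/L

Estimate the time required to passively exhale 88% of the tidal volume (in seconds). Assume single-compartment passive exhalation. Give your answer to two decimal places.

τ = R × C = 13.5 × 24 mL/cmH2O = 13.5 × 0.024 L/cmH2O = 0.324 s.
Exhaled fraction f = 1 − e^(−t/τ) → t = −τ·ln(1 − f) = −0.324·ln(0.12) = 0.687 s.

0.69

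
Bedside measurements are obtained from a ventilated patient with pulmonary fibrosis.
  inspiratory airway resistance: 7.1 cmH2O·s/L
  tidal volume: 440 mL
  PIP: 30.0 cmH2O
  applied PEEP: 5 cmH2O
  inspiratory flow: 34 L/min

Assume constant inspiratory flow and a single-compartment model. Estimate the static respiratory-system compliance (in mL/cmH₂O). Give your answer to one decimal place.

21.0

Flow: 34 L/min ÷ 60 = 0.5667 L/s.
Equation of motion (constant flow): PIP = Vt/C + R·V̇ + PEEP.
Vt/C = PIP − R·V̇ − PEEP = 30.0 − 7.1×0.5667 − 5 = 30.0 − 4.024 − 5 = 20.976 cmH2O.
C = Vt / 20.976 = 440 / 20.976 = 20.976 mL/cmH2O.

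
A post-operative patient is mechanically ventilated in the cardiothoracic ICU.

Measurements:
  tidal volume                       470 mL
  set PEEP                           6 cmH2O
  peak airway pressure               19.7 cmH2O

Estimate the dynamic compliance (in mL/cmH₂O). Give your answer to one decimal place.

Dynamic compliance = Vt / (PIP − PEEP) = 470 / (19.7 − 6) = 470 / 13.7 = 34.307 mL/cmH2O.

34.3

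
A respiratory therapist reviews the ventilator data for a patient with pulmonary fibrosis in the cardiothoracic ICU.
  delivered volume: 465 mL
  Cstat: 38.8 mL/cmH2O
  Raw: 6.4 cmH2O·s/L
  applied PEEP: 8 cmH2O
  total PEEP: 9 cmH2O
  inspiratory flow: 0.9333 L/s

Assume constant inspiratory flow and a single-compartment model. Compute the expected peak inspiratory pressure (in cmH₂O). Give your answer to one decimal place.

27.0

Total PEEP = 9 cmH2O (set 8 + intrinsic 1); this is the baseline alveolar pressure.
Equation of motion (constant flow): PIP = Vt/C + R·V̇ + PEEP.
PIP = 465/38.8 + 6.4×0.9333 + 9 = 11.985 + 5.973 + 9 = 26.958 cmH2O.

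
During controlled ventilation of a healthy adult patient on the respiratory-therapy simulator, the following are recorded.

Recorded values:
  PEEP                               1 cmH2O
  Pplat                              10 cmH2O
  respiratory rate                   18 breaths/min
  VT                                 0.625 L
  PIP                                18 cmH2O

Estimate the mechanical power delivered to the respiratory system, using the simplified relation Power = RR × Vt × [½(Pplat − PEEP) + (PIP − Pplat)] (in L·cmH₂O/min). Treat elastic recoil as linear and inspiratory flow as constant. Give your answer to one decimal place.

Per-breath work = Vt × [½(Pplat−PEEP) + (PIP−Pplat)] = 0.625 × [0.5×9.0 + 8.0] = 0.625 × 12.5 = 7.813 L·cmH2O.
Power = 18 × 7.813 = 140.63 L·cmH2O/min.

140.6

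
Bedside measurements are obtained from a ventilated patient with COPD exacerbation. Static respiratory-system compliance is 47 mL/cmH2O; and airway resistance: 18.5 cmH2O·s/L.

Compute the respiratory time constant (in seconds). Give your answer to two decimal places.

τ = R × C = 18.5 × 47 mL/cmH2O = 18.5 × 0.047 L/cmH2O = 0.8695 s.

0.87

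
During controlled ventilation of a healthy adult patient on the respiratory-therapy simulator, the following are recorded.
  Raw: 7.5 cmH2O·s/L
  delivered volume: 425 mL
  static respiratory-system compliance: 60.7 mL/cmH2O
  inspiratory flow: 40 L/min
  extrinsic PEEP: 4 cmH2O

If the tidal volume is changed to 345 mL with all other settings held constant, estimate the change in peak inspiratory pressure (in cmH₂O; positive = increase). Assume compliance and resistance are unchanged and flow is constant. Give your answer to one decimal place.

PIP = Vt/C + R·V̇ + PEEP (constant-flow equation of motion).
Only the elastic term changes: ΔPIP = ΔVt / C = (345 − 425) / 60.7 = -1.318 cmH2O.

-1.3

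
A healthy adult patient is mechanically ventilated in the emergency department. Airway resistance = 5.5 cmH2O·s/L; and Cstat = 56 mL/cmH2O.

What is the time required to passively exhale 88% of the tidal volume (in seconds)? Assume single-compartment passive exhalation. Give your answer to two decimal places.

τ = R × C = 5.5 × 56 mL/cmH2O = 5.5 × 0.056 L/cmH2O = 0.308 s.
Exhaled fraction f = 1 − e^(−t/τ) → t = −τ·ln(1 − f) = −0.308·ln(0.12) = 0.653 s.

0.65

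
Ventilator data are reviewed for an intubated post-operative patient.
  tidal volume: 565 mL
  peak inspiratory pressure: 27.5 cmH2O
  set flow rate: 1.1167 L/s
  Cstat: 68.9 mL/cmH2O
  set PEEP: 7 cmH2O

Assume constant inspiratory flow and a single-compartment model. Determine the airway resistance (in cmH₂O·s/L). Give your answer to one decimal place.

Equation of motion (constant flow): PIP = Vt/C + R·V̇ + PEEP.
R·V̇ = PIP − Vt/C − PEEP = 27.5 − 565/68.9 − 7 = 27.5 − 8.2 − 7 = 12.3 cmH2O.
R = 12.3 / 1.1167 = 11.015 cmH2O·s/L.

11.0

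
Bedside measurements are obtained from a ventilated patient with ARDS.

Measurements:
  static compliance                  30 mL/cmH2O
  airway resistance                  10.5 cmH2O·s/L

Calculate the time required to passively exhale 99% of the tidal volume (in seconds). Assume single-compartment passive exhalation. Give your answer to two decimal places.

τ = R × C = 10.5 × 30 mL/cmH2O = 10.5 × 0.030 L/cmH2O = 0.315 s.
Exhaled fraction f = 1 − e^(−t/τ) → t = −τ·ln(1 − f) = −0.315·ln(0.01) = 1.451 s.

1.45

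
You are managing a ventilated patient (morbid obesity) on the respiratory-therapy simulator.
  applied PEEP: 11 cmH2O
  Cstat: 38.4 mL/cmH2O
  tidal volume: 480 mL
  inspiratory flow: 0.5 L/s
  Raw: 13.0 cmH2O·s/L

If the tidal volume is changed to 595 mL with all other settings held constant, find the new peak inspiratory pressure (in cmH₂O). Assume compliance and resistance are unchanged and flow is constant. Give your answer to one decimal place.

33.0

PIP = Vt/C + R·V̇ + PEEP (constant-flow equation of motion).
Only the elastic term changes: ΔPIP = ΔVt / C = (595 − 480) / 38.4 = 2.995 cmH2O.
Original PIP = 480/38.4 + 13.0×0.5 + 11 = 30.0 cmH2O; new PIP = 30.0 + (2.995) = 32.995 cmH2O.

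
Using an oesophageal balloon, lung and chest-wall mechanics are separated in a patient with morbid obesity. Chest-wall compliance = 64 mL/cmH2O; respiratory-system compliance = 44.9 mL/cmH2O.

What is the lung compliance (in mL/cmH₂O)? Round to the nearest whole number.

150

1/CL = 1/Crs − 1/Ccw.
1/CL = 1/44.9 − 1/64 = 0.006647.
CL = 150.44 mL/cmH2O.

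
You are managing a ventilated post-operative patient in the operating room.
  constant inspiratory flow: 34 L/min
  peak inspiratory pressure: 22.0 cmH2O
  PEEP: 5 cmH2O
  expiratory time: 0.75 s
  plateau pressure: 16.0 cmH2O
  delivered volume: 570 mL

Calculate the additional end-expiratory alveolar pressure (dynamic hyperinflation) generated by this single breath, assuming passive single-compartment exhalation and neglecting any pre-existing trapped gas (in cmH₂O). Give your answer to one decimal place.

2.8

Flow: 34 L/min ÷ 60 = 0.5667 L/s.
R = (PIP − Pplat)/V̇ = (22.0 − 16.0) / 0.5667 = 6.0/0.5667 = 10.588 cmH2O·s/L.
C = Vt/(Pplat − PEEP) = 570.0 / (16.0 − 5) = 570.0/11.0 = 51.818 mL/cmH2O.
τ = R × C = 10.588 × 0.05182 L/cmH2O = 0.5487 s.
Fraction remaining = e^(−Te/τ) = e^(−0.75/0.5487) = 0.2549; trapped volume = 570.0 × 0.2549 = 145.29 mL.
Additional alveolar pressure from trapping ≈ V_trapped / C = 145.29 / 51.818 = 2.804 cmH2O.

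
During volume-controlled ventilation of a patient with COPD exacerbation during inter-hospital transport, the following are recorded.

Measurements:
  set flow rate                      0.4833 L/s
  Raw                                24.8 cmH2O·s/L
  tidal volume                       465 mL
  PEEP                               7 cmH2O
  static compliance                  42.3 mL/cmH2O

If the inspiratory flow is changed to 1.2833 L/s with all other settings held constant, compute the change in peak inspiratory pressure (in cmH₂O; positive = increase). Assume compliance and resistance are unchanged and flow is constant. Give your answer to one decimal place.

PIP = Vt/C + R·V̇ + PEEP (constant-flow equation of motion).
Only the resistive term changes: ΔPIP = R × ΔV̇ = 24.8 × (1.2833 − 0.4833) = 24.8 × 0.8 = 19.84 cmH2O.

19.8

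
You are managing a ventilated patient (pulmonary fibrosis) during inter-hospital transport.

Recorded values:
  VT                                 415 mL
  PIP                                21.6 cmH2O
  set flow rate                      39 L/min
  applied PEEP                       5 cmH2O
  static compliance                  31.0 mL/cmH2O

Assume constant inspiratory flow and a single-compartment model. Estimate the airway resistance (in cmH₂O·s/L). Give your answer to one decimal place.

4.9

Flow: 39 L/min ÷ 60 = 0.65 L/s.
Equation of motion (constant flow): PIP = Vt/C + R·V̇ + PEEP.
R·V̇ = PIP − Vt/C − PEEP = 21.6 − 415/31.0 − 5 = 21.6 − 13.387 − 5 = 3.213 cmH2O.
R = 3.213 / 0.65 = 4.943 cmH2O·s/L.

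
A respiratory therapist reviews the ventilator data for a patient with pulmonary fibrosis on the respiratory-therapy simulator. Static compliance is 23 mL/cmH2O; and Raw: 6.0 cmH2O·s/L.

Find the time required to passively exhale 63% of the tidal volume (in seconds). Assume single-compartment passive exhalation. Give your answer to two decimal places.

τ = R × C = 6.0 × 23 mL/cmH2O = 6.0 × 0.023 L/cmH2O = 0.138 s.
Exhaled fraction f = 1 − e^(−t/τ) → t = −τ·ln(1 − f) = −0.138·ln(0.37) = 0.1372 s.

0.14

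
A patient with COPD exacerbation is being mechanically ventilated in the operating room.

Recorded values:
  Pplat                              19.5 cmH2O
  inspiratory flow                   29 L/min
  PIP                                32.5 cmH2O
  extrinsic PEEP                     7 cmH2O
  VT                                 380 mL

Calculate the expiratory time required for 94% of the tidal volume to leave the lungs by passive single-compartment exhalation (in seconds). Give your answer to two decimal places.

Flow: 29 L/min ÷ 60 = 0.4833 L/s.
R = (PIP − Pplat)/V̇ = (32.5 − 19.5) / 0.4833 = 13.0/0.4833 = 26.898 cmH2O·s/L.
C = Vt/(Pplat − PEEP) = 380.0 / (19.5 − 7) = 380.0/12.5 = 30.4 mL/cmH2O.
τ = R × C = 26.898 × 0.0304 L/cmH2O = 0.8177 s.
t = −τ·ln(1 − 0.94) = −0.8177·ln(0.06) = 2.301 s.

2.30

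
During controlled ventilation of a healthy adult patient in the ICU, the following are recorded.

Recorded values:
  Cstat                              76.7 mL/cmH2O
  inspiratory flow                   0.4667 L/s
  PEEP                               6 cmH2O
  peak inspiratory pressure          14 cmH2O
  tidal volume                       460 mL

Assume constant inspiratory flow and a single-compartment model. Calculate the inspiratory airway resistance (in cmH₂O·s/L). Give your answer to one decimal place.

Equation of motion (constant flow): PIP = Vt/C + R·V̇ + PEEP.
R·V̇ = PIP − Vt/C − PEEP = 14 − 460/76.7 − 6 = 14 − 5.997 − 6 = 2.003 cmH2O.
R = 2.003 / 0.4667 = 4.292 cmH2O·s/L.

4.3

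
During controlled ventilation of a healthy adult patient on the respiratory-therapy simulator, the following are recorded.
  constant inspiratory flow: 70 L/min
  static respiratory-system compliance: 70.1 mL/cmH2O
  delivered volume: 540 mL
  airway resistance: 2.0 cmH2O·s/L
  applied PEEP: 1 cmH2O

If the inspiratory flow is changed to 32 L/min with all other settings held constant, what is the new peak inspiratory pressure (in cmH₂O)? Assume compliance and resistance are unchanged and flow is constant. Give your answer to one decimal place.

Flow: 70 L/min ÷ 60 = 1.1667 L/s.
New flow: 32 L/min ÷ 60 = 0.5333 L/s.
PIP = Vt/C + R·V̇ + PEEP (constant-flow equation of motion).
Only the resistive term changes: ΔPIP = R × ΔV̇ = 2.0 × (0.5333 − 1.1667) = 2.0 × -0.6334 = -1.267 cmH2O.
Original PIP = 540/70.1 + 2.0×1.1667 + 1 = 11.037 cmH2O; new PIP = 11.037 + (-1.267) = 9.77 cmH2O.

9.8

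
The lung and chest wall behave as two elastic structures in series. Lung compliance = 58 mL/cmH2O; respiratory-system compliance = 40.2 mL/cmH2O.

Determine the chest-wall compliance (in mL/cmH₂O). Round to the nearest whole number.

1/Ccw = 1/Crs − 1/CL.
1/Ccw = 1/40.2 − 1/58 = 0.007634.
Ccw = 130.99 mL/cmH2O.

131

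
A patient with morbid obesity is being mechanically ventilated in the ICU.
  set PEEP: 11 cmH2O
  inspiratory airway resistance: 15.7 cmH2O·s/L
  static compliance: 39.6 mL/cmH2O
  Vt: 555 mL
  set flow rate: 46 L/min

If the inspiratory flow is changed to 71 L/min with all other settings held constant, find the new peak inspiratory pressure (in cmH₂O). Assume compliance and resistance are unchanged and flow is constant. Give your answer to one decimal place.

Flow: 46 L/min ÷ 60 = 0.7667 L/s.
New flow: 71 L/min ÷ 60 = 1.1833 L/s.
PIP = Vt/C + R·V̇ + PEEP (constant-flow equation of motion).
Only the resistive term changes: ΔPIP = R × ΔV̇ = 15.7 × (1.1833 − 0.7667) = 15.7 × 0.4166 = 6.541 cmH2O.
Original PIP = 555/39.6 + 15.7×0.7667 + 11 = 37.052 cmH2O; new PIP = 37.052 + (6.541) = 43.593 cmH2O.

43.6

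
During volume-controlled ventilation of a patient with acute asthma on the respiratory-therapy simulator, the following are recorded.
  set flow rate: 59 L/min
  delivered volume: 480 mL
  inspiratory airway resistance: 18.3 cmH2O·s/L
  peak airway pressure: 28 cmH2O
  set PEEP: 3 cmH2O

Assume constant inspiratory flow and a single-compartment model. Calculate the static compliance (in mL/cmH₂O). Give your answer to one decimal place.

Flow: 59 L/min ÷ 60 = 0.9833 L/s.
Equation of motion (constant flow): PIP = Vt/C + R·V̇ + PEEP.
Vt/C = PIP − R·V̇ − PEEP = 28 − 18.3×0.9833 − 3 = 28 − 17.994 − 3 = 7.006 cmH2O.
C = Vt / 7.006 = 480 / 7.006 = 68.513 mL/cmH2O.

68.5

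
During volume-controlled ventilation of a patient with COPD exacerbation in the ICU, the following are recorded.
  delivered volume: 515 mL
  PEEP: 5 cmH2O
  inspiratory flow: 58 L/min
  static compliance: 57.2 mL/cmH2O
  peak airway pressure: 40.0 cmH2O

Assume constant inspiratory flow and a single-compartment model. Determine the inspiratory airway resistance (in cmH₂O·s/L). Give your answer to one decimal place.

Flow: 58 L/min ÷ 60 = 0.9667 L/s.
Equation of motion (constant flow): PIP = Vt/C + R·V̇ + PEEP.
R·V̇ = PIP − Vt/C − PEEP = 40.0 − 515/57.2 − 5 = 40.0 − 9.003 − 5 = 25.997 cmH2O.
R = 25.997 / 0.9667 = 26.893 cmH2O·s/L.

26.9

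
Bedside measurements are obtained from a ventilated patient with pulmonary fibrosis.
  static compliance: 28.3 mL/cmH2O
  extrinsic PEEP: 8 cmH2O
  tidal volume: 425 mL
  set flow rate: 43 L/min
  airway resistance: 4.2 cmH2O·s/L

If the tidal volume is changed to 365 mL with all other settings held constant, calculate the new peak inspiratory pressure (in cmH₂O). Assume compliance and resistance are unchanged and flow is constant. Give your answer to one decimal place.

Flow: 43 L/min ÷ 60 = 0.7167 L/s.
PIP = Vt/C + R·V̇ + PEEP (constant-flow equation of motion).
Only the elastic term changes: ΔPIP = ΔVt / C = (365 − 425) / 28.3 = -2.12 cmH2O.
Original PIP = 425/28.3 + 4.2×0.7167 + 8 = 26.028 cmH2O; new PIP = 26.028 + (-2.12) = 23.908 cmH2O.

23.9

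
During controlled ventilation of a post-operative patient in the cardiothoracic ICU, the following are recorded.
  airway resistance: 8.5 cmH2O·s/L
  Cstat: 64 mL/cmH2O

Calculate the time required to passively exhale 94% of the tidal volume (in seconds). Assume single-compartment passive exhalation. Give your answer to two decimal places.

τ = R × C = 8.5 × 64 mL/cmH2O = 8.5 × 0.064 L/cmH2O = 0.544 s.
Exhaled fraction f = 1 − e^(−t/τ) → t = −τ·ln(1 − f) = −0.544·ln(0.06) = 1.53 s.

1.53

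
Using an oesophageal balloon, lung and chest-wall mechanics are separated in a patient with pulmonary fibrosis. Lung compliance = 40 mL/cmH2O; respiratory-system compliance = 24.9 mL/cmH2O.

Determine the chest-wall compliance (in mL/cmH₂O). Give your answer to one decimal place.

66.0

1/Ccw = 1/Crs − 1/CL.
1/Ccw = 1/24.9 − 1/40 = 0.01516.
Ccw = 65.963 mL/cmH2O.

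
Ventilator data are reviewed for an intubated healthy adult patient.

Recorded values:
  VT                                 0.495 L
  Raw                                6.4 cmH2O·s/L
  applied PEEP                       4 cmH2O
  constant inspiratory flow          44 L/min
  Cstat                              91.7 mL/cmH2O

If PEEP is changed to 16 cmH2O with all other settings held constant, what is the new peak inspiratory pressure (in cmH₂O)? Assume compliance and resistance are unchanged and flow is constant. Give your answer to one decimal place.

26.1

Flow: 44 L/min ÷ 60 = 0.7333 L/s.
PIP = Vt/C + R·V̇ + PEEP (constant-flow equation of motion).
Only the baseline term changes: ΔPIP = ΔPEEP = 16 − 4 = 12.0 cmH2O.
Original PIP = 495/91.7 + 6.4×0.7333 + 4 = 14.091 cmH2O; new PIP = 14.091 + (12.0) = 26.091 cmH2O.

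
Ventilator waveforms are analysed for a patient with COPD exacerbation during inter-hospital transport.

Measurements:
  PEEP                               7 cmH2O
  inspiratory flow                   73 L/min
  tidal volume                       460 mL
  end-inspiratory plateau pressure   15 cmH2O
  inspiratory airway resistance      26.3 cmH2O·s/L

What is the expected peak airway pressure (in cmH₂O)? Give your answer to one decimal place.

47.0

Flow: 73 L/min ÷ 60 = 1.2167 L/s.
PIP = Pplat + Raw × flow = 15 + 26.3 × 1.2167 = 15 + 31.999 = 46.999 cmH2O.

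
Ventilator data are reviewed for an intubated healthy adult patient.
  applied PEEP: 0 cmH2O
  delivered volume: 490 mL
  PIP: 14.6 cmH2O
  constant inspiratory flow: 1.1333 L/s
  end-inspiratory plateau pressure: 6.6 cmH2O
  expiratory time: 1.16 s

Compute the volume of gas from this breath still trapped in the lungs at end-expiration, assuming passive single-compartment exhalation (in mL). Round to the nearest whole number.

R = (PIP − Pplat)/V̇ = (14.6 − 6.6) / 1.1333 = 8.0/1.1333 = 7.059 cmH2O·s/L.
C = Vt/(Pplat − PEEP) = 490.0 / (6.6 − 0) = 490.0/6.6 = 74.242 mL/cmH2O.
τ = R × C = 7.059 × 0.07424 L/cmH2O = 0.5241 s.
Fraction remaining = e^(−Te/τ) = e^(−1.16/0.5241) = 0.1093.
Trapped volume = 490.0 × 0.1093 = 53.557 mL.

54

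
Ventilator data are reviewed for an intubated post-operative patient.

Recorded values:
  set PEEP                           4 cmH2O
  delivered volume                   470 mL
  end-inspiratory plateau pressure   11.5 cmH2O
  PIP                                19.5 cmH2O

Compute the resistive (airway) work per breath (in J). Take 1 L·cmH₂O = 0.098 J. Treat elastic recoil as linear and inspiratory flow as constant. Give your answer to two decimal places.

0.37

With constant inspiratory flow the resistive pressure is constant at PIP − Pplat = 19.5 − 11.5 = 8.0 cmH2O, so resistive work = 8.0 × 0.470 = 3.76 L·cmH2O.
× 0.098 J/(L·cmH2O) → 0.3685 J.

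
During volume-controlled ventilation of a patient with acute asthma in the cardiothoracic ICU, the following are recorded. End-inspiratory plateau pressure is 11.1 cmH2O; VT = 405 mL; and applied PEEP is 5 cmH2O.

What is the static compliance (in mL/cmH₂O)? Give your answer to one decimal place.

66.4

Cstat = Vt / (Pplat − PEEP) = 405 / (11.1 − 5) = 405 / 6.1 = 66.393 mL/cmH2O.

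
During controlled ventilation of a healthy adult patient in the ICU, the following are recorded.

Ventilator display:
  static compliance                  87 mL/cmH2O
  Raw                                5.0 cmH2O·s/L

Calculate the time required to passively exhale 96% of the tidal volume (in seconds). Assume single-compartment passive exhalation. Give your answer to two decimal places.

τ = R × C = 5.0 × 87 mL/cmH2O = 5.0 × 0.087 L/cmH2O = 0.435 s.
Exhaled fraction f = 1 − e^(−t/τ) → t = −τ·ln(1 − f) = −0.435·ln(0.04) = 1.4 s.

1.40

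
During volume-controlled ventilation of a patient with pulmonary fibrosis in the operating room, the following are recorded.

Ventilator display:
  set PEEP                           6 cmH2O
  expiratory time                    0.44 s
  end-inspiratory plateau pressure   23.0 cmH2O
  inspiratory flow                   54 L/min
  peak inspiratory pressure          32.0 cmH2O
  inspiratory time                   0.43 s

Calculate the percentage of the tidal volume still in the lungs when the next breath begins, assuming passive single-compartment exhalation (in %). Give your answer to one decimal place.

Flow: 54 L/min ÷ 60 = 0.9 L/s.
Vt = flow × Ti = 0.9 L/s × 0.43 s × 1000 mL/L = 387.0 mL.
R = (PIP − Pplat)/V̇ = (32.0 − 23.0) / 0.9 = 9.0/0.9 = 10.0 cmH2O·s/L.
C = Vt/(Pplat − PEEP) = 387.0 / (23.0 − 6) = 387.0/17.0 = 22.765 mL/cmH2O.
τ = R × C = 10.0 × 0.02277 L/cmH2O = 0.2277 s.
Fraction remaining at end-expiration = e^(−Te/τ) = e^(−0.44/0.2277) = 0.1448 → 14.48%.

14.5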